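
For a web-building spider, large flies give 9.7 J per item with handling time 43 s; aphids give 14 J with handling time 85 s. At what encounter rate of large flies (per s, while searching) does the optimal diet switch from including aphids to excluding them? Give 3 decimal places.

At the threshold, the rate on large flies alone equals the profitability of aphids: λ·9.7/(1 + λ·43) = 14/85 = 0.1647.
Rearranging, λ(9.7 − 0.1647×43) = 0.1647, so λ = 0.1647/2.618 = 0.06292 per s.

0.063 per s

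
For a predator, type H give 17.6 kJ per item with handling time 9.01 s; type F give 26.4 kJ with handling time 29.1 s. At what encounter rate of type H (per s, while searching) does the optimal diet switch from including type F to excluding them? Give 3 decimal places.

0.096 per s

The zero-one rule: include type F iff E₂/h₂ > λE₁/(1+λh₁). Equality gives the switch point.
λE₁h₂ = E₂ + λE₂h₁ ⇒ λ = E₂/(E₁h₂ − E₂h₁) = 26.4/(512.2 − 237.9) = 0.09625 per s.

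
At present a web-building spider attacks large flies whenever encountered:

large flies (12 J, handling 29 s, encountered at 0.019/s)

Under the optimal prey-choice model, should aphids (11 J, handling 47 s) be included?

Yes

Current rate: (0.019×12)/(1 + 0.019×29) = 0.147 J/s.
aphids: E/h = 11/47 = 0.234 J/s.
0.234 > 0.147, so adding aphids raises the average — include it.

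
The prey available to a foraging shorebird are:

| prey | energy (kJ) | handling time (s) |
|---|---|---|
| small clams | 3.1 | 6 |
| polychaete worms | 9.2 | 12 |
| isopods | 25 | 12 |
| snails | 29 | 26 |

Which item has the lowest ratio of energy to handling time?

Profitability E/h (kJ/s): small clams = 3.1/6 = 0.517, polychaete worms = 9.2/12 = 0.767, isopods = 25/12 = 2.08, snails = 29/26 = 1.12.
Ranked: isopods > snails > polychaete worms > small clams.

small clams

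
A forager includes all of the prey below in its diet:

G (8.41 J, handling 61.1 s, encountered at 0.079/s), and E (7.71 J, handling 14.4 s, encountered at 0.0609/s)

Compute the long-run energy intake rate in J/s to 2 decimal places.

Energy encountered per unit search time: 0.079×8.41 + 0.0609×7.71 = 1.134 J/s.
Handling time per unit search time: 0.079×61.1 + 0.0609×14.4 = 5.704.
Rate = 1.134/(1 + 5.704) = 0.1691 J/s.

0.17 J/s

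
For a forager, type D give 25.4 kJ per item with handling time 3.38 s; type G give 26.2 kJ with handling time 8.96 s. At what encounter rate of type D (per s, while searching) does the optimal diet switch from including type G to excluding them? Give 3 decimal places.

Drop type G once their profitability E₂/h₂ falls below the rate achievable on type D alone: E₂/h₂ = λE₁/(1 + λh₁).
Solve for λ: λE₁h₂ = E₂(1 + λh₁) → λ(E₁h₂ − E₂h₁) = E₂ → λ = E₂/(E₁h₂ − E₂h₁).
λ = 26.2/(25.4×8.96 − 26.2×3.38) = 26.2/139 = 0.1885 per s.

0.188 per s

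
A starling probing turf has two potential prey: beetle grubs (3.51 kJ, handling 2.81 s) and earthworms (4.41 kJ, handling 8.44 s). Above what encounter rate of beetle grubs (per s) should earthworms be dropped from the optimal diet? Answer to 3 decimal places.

Drop earthworms once their profitability E₂/h₂ falls below the rate achievable on beetle grubs alone: E₂/h₂ = λE₁/(1 + λh₁).
Solve for λ: λE₁h₂ = E₂(1 + λh₁) → λ(E₁h₂ − E₂h₁) = E₂ → λ = E₂/(E₁h₂ − E₂h₁).
λ = 4.41/(3.51×8.44 − 4.41×2.81) = 4.41/17.23 = 0.2559 per s.

0.256 per s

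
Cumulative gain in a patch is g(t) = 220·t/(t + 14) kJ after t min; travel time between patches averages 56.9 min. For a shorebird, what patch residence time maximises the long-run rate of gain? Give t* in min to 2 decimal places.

28.22 min

Optimal t* satisfies g'(t*) = g(t*)/(T + t*).
g'(t) = 220·14/(t + 14)². Setting 220·14/(t+14)² = 220t/[(t+14)(56.9+t)] gives 14(56.9+t) = t(t+14), so t² = 14×56.9 = 796.6.
t* = √796.6 = 28.22 min.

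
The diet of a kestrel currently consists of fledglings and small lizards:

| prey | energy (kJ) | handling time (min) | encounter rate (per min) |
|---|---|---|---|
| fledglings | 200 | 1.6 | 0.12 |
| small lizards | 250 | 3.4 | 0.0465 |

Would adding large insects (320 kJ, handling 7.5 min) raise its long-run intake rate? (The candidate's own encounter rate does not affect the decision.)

On fledglings and small lizards alone, R = ΣλE/(1+Σλh) = 35.62/1.35 = 26.39 kJ/min.
large insects: E/h = 320/7.5 = 42.67 kJ/min.
42.67 > 26.39, so adding large insects raises the average — include it.

Yes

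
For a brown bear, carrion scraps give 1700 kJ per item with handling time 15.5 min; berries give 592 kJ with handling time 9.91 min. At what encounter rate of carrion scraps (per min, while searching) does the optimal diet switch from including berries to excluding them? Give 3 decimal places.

Drop berries once their profitability E₂/h₂ falls below the rate achievable on carrion scraps alone: E₂/h₂ = λE₁/(1 + λh₁).
Solve for λ: λE₁h₂ = E₂(1 + λh₁) → λ(E₁h₂ − E₂h₁) = E₂ → λ = E₂/(E₁h₂ − E₂h₁).
λ = 592/(1700×9.91 − 592×15.5) = 592/7671 = 0.07717 per min.

0.077 per min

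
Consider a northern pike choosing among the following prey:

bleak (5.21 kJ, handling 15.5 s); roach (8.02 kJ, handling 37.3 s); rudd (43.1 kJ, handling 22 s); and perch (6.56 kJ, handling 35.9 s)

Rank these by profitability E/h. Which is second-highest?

Profitability E/h (kJ/s): bleak = 5.21/15.5 = 0.336, roach = 8.02/37.3 = 0.215, rudd = 43.1/22 = 1.96, perch = 6.56/35.9 = 0.183.
Ranked: rudd > bleak > roach > perch.

bleak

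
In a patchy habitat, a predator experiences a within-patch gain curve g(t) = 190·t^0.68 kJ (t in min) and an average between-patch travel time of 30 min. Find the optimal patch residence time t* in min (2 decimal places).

By the marginal value theorem, leave when the instantaneous gain rate g'(t) equals the habitat-wide average g(t)/(T + t).
g'(t) = 0.68·190·t^-0.32. Setting 0.68·190·t^-0.32 = 190·t^0.68/(30+t) gives 0.68(30+t) = t, so 0.32·t = 0.68×30.
t* = 0.68×30/0.32 = 63.75 min.

63.75 min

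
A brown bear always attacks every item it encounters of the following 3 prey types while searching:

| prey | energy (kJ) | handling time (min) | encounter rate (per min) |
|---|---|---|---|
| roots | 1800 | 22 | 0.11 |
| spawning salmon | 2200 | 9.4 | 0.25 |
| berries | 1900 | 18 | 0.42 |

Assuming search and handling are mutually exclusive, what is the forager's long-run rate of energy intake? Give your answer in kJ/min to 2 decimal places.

R = (0.11×1800 + 0.25×2200 + 0.42×1900) / (1 + 0.11×22 + 0.25×9.4 + 0.42×18) = 1546/13.33 = 116 kJ/min.

115.98 kJ/min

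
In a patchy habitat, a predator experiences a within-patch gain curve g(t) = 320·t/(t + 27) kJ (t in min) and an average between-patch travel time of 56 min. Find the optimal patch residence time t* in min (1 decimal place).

By the marginal value theorem, leave when the instantaneous gain rate g'(t) equals the habitat-wide average g(t)/(T + t).
g'(t) = 320·27/(t + 27)². Setting 320·27/(t+27)² = 320t/[(t+27)(56+t)] gives 27(56+t) = t(t+27), so t² = 27×56 = 1512.
t* = √1512 = 38.88 min.

38.9 min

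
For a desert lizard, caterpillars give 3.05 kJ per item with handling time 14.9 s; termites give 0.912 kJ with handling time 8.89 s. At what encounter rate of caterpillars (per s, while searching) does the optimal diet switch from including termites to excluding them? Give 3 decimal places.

0.067 per s

The zero-one rule: include termites iff E₂/h₂ > λE₁/(1+λh₁). Equality gives the switch point.
λE₁h₂ = E₂ + λE₂h₁ ⇒ λ = E₂/(E₁h₂ − E₂h₁) = 0.912/(27.11 − 13.59) = 0.06743 per s.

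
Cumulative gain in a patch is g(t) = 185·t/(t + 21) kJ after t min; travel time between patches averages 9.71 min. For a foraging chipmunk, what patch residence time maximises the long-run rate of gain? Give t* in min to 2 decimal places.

Maximise g(t)/(T+t): set derivative to zero → g'(t)(T+t) = g(t).
g'(t) = 185·21/(t + 21)². Setting 185·21/(t+21)² = 185t/[(t+21)(9.71+t)] gives 21(9.71+t) = t(t+21), so t² = 21×9.71 = 203.9.
t* = √203.9 = 14.28 min.

14.28 min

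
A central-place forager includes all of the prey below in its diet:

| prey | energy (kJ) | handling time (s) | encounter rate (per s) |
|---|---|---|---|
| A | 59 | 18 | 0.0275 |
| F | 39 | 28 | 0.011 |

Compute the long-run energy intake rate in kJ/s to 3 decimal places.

R = (0.0275×59 + 0.011×39) / (1 + 0.0275×18 + 0.011×28) = 2.051/1.803 = 1.138 kJ/s.

1.138 kJ/s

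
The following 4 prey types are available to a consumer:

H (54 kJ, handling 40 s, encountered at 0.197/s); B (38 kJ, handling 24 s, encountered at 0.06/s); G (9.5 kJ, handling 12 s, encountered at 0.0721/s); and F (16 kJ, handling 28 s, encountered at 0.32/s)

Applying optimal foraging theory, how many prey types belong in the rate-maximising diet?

Rank by E/h (kJ/s): B 1.58, H 1.35, G 0.792, F 0.571. Include each in turn until the next type's E/h falls below the running intake rate.
Rate on top 1: 0.9344. H: 1.35 > 0.9344 → include.
Rate on top 2: 1.252. G: 0.792 < 1.252 → exclude; stop.
Optimal diet: B, H — 2 of 4 types.

2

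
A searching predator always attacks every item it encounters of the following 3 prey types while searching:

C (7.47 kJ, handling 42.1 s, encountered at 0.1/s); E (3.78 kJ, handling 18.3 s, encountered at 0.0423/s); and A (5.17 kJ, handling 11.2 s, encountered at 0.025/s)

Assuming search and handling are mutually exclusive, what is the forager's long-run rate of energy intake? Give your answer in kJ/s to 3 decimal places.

0.165 kJ/s

R = (0.1×7.47 + 0.0423×3.78 + 0.025×5.17) / (1 + 0.1×42.1 + 0.0423×18.3 + 0.025×11.2) = 1.036/6.264 = 0.1654 kJ/s.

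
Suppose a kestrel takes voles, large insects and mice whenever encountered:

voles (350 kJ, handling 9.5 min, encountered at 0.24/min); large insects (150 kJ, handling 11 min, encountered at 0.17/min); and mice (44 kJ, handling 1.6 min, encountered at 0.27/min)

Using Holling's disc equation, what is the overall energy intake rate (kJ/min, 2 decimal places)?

21.74 kJ/min

R = Σλ_iE_i / (1 + Σλ_ih_i)
Numerator: 0.24×350 + 0.17×150 + 0.27×44 = 121.4
Denominator: 1 + 0.24×9.5 + 0.17×11 + 0.27×1.6 = 5.582
R = 121.4/5.582 = 21.74 kJ/min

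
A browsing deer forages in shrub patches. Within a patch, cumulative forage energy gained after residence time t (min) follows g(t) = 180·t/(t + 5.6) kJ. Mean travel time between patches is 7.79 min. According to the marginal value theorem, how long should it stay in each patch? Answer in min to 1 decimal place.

By the marginal value theorem, leave when the instantaneous gain rate g'(t) equals the habitat-wide average g(t)/(T + t).
g'(t) = 180·5.6/(t + 5.6)². Setting 180·5.6/(t+5.6)² = 180t/[(t+5.6)(7.79+t)] gives 5.6(7.79+t) = t(t+5.6), so t² = 5.6×7.79 = 43.62.
t* = √43.62 = 6.605 min.

6.6 min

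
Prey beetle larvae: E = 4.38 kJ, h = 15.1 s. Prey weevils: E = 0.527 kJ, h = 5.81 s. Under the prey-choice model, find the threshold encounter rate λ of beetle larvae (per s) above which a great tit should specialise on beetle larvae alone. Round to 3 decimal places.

At the threshold, the rate on beetle larvae alone equals the profitability of weevils: λ·4.38/(1 + λ·15.1) = 0.527/5.81 = 0.09071.
Rearranging, λ(4.38 − 0.09071×15.1) = 0.09071, so λ = 0.09071/3.01 = 0.03013 per s.

0.030 per s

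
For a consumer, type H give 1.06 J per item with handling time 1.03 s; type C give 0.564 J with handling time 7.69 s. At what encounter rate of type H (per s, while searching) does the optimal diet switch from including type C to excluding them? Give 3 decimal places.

At the threshold, the rate on type H alone equals the profitability of type C: λ·1.06/(1 + λ·1.03) = 0.564/7.69 = 0.07334.
Rearranging, λ(1.06 − 0.07334×1.03) = 0.07334, so λ = 0.07334/0.9845 = 0.0745 per s.

0.074 per s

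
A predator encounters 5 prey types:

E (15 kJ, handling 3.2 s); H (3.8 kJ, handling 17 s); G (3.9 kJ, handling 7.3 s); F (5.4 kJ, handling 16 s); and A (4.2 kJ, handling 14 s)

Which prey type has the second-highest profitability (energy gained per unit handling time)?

In descending order of E/h:
E: 15/3.2 = 4.69 kJ/s
G: 3.9/7.3 = 0.534 kJ/s
F: 5.4/16 = 0.338 kJ/s
A: 4.2/14 = 0.3 kJ/s
H: 3.8/17 = 0.224 kJ/s

G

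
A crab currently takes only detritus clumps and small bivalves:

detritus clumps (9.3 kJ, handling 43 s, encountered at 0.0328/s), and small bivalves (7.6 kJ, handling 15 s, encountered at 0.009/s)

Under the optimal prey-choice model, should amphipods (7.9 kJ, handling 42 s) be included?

Intake rate on the current diet: R = (0.0328×9.3 + 0.009×7.6) / (1 + 0.0328×43 + 0.009×15) = 0.3734/2.545 = 0.1467 kJ/s.
Profitability of amphipods: 7.9/42 = 0.1881 kJ/s.
0.1881 > 0.1467, so adding amphipods raises the average — include it.

Yes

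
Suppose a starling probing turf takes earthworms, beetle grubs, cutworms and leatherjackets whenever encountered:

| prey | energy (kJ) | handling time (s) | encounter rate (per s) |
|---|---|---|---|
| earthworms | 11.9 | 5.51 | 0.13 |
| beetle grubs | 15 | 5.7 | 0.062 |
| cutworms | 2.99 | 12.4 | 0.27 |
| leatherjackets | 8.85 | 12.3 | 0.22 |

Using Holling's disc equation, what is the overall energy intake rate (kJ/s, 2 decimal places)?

Energy encountered per unit search time: 0.13×11.9 + 0.062×15 + 0.27×2.99 + 0.22×8.85 = 5.231 kJ/s.
Handling time per unit search time: 0.13×5.51 + 0.062×5.7 + 0.27×12.4 + 0.22×12.3 = 7.124.
Rate = 5.231/(1 + 7.124) = 0.644 kJ/s.

0.64 kJ/s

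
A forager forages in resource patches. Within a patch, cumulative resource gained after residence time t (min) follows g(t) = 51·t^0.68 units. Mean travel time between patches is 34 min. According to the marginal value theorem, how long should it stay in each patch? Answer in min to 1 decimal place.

By the marginal value theorem, leave when the instantaneous gain rate g'(t) equals the habitat-wide average g(t)/(T + t).
g'(t) = 0.68·51·t^-0.32. Setting 0.68·51·t^-0.32 = 51·t^0.68/(34+t) gives 0.68(34+t) = t, so 0.32·t = 0.68×34.
t* = 0.68×34/0.32 = 72.25 min.

72.3 min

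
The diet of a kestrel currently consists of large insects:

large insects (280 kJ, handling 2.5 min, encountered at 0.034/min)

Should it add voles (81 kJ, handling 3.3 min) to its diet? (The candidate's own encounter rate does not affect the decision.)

Yes

Current rate: (0.034×280)/(1 + 0.034×2.5) = 8.774 kJ/min.
Profitability of voles: 81/3.3 = 24.55 kJ/min.
24.55 > 8.774, so adding voles raises the average — include it.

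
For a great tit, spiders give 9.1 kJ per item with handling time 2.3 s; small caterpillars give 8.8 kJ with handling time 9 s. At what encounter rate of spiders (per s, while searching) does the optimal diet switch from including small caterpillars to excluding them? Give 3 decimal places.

0.143 per s

Drop small caterpillars once their profitability E₂/h₂ falls below the rate achievable on spiders alone: E₂/h₂ = λE₁/(1 + λh₁).
Solve for λ: λE₁h₂ = E₂(1 + λh₁) → λ(E₁h₂ − E₂h₁) = E₂ → λ = E₂/(E₁h₂ − E₂h₁).
λ = 8.8/(9.1×9 − 8.8×2.3) = 8.8/61.66 = 0.1427 per s.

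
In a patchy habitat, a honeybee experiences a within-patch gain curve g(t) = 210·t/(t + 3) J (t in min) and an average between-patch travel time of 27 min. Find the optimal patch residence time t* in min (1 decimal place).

9.0 min

Maximise g(t)/(T+t): set derivative to zero → g'(t)(T+t) = g(t).
g'(t) = 210·3/(t + 3)². Setting 210·3/(t+3)² = 210t/[(t+3)(27+t)] gives 3(27+t) = t(t+3), so t² = 3×27 = 81.
t* = √81 = 9 min.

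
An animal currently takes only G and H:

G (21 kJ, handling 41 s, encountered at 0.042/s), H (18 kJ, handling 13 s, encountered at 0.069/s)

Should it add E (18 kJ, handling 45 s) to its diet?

No

On G and H alone, R = ΣλE/(1+Σλh) = 2.124/3.619 = 0.5869 kJ/s.
E: E/h = 18/45 = 0.4 kJ/s.
Since 0.4 < R, time spent handling E is better spent searching.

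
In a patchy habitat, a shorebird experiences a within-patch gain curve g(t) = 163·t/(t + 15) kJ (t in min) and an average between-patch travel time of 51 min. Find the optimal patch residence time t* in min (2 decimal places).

27.66 min

Optimal t* satisfies g'(t*) = g(t*)/(T + t*).
g'(t) = 163·15/(t + 15)². Setting 163·15/(t+15)² = 163t/[(t+15)(51+t)] gives 15(51+t) = t(t+15), so t² = 15×51 = 765.
t* = √765 = 27.66 min.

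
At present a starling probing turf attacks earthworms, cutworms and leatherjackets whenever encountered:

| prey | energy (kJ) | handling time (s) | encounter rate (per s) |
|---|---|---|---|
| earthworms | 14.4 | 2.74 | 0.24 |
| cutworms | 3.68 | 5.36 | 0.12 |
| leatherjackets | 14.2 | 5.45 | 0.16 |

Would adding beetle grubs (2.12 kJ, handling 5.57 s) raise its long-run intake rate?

No

On earthworms, cutworms and leatherjackets alone, R = ΣλE/(1+Σλh) = 6.17/3.173 = 1.945 kJ/s.
beetle grubs: E/h = 2.12/5.57 = 0.3806 kJ/s.
Since 0.3806 < R, time spent handling beetle grubs is better spent searching.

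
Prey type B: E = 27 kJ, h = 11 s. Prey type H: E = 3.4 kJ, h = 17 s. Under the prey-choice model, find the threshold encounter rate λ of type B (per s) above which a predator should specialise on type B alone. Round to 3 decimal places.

0.008 per s

Drop type H once their profitability E₂/h₂ falls below the rate achievable on type B alone: E₂/h₂ = λE₁/(1 + λh₁).
Solve for λ: λE₁h₂ = E₂(1 + λh₁) → λ(E₁h₂ − E₂h₁) = E₂ → λ = E₂/(E₁h₂ − E₂h₁).
λ = 3.4/(27×17 − 3.4×11) = 3.4/421.6 = 0.008065 per s.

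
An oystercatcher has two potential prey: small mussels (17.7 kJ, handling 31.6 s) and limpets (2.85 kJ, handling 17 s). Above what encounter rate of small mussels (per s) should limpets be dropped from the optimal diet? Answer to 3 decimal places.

0.014 per s

Drop limpets once their profitability E₂/h₂ falls below the rate achievable on small mussels alone: E₂/h₂ = λE₁/(1 + λh₁).
Solve for λ: λE₁h₂ = E₂(1 + λh₁) → λ(E₁h₂ − E₂h₁) = E₂ → λ = E₂/(E₁h₂ − E₂h₁).
λ = 2.85/(17.7×17 − 2.85×31.6) = 2.85/210.8 = 0.01352 per s.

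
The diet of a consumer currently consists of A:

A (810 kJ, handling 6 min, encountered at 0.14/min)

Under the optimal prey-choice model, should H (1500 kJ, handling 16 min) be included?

Yes

Intake rate on the current diet: R = (0.14×810) / (1 + 0.14×6) = 113.4/1.84 = 61.63 kJ/min.
H: E/h = 1500/16 = 93.75 kJ/min.
Since 93.75 > R, including H increases the long-run rate.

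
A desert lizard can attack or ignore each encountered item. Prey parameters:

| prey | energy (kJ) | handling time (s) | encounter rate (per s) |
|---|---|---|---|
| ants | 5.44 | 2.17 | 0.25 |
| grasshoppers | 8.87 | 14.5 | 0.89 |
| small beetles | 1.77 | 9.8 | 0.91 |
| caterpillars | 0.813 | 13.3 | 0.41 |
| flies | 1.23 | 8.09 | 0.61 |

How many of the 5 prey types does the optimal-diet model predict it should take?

Rank by E/h (kJ/s): ants 2.51, grasshoppers 0.612, small beetles 0.181, flies 0.152, caterpillars 0.0611. Include each in turn until the next type's E/h falls below the running intake rate.
Rate on top 1: 0.8817. grasshoppers: 0.612 < 0.8817 → exclude; stop.
Optimal diet: ants — 1 of 5 types.

1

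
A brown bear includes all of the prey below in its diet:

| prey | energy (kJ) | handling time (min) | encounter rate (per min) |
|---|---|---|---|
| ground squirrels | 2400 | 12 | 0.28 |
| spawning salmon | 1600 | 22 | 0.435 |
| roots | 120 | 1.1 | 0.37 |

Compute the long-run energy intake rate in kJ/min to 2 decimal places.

98.51 kJ/min

R = Σλ_iE_i / (1 + Σλ_ih_i)
Numerator: 0.28×2400 + 0.435×1600 + 0.37×120 = 1412
Denominator: 1 + 0.28×12 + 0.435×22 + 0.37×1.1 = 14.34
R = 1412/14.34 = 98.51 kJ/min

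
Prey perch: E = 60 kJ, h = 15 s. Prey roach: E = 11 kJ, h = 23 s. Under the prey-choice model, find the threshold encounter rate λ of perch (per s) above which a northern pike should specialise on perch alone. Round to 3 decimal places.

At the threshold, the rate on perch alone equals the profitability of roach: λ·60/(1 + λ·15) = 11/23 = 0.4783.
Rearranging, λ(60 − 0.4783×15) = 0.4783, so λ = 0.4783/52.83 = 0.009053 per s.

0.009 per s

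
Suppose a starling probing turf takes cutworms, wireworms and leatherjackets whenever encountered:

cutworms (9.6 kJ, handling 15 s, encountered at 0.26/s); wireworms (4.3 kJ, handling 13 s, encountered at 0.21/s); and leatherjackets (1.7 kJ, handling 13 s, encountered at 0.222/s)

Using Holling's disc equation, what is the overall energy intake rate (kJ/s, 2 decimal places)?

0.36 kJ/s

R = (0.26×9.6 + 0.21×4.3 + 0.222×1.7) / (1 + 0.26×15 + 0.21×13 + 0.222×13) = 3.776/10.52 = 0.3591 kJ/s.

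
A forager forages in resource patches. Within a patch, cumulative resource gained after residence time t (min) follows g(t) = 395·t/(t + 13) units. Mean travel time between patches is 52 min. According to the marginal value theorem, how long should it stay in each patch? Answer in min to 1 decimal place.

26.0 min

Optimal t* satisfies g'(t*) = g(t*)/(T + t*).
g'(t) = 395·13/(t + 13)². Setting 395·13/(t+13)² = 395t/[(t+13)(52+t)] gives 13(52+t) = t(t+13), so t² = 13×52 = 676.
t* = √676 = 26 min.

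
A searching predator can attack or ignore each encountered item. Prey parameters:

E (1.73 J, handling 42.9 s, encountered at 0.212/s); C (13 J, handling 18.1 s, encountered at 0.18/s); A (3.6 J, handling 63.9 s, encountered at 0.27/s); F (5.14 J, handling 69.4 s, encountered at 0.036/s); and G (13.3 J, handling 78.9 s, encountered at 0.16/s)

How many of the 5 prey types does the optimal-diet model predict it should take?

E/h in descending order: C 0.718, G 0.169, F 0.0741, A 0.0563, E 0.0403 J/s. The optimal diet is the largest prefix of this list for which every included type satisfies E_i/h_i > R on the types above it.
Rate on top 1: 0.5496. G: 0.169 < 0.5496 → exclude; stop.
Optimal diet: C — 1 of 5 types.

1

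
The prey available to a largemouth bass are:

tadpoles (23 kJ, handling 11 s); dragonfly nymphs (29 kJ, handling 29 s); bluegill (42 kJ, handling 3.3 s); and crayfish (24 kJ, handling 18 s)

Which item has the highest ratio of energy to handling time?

bluegill

In descending order of E/h:
bluegill: 42/3.3 = 12.7 kJ/s
tadpoles: 23/11 = 2.09 kJ/s
crayfish: 24/18 = 1.33 kJ/s
dragonfly nymphs: 29/29 = 1 kJ/s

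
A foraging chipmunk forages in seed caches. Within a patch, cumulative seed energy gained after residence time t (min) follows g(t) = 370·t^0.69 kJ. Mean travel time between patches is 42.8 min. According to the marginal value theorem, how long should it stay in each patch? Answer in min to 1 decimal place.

95.3 min

By the marginal value theorem, leave when the instantaneous gain rate g'(t) equals the habitat-wide average g(t)/(T + t).
g'(t) = 0.69·370·t^-0.31. Setting 0.69·370·t^-0.31 = 370·t^0.69/(42.8+t) gives 0.69(42.8+t) = t, so 0.31·t = 0.69×42.8.
t* = 0.69×42.8/0.31 = 95.26 min.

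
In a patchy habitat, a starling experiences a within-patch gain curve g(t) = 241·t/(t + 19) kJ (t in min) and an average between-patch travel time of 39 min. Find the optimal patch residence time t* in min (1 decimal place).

Optimal t* satisfies g'(t*) = g(t*)/(T + t*).
g'(t) = 241·19/(t + 19)². Setting 241·19/(t+19)² = 241t/[(t+19)(39+t)] gives 19(39+t) = t(t+19), so t² = 19×39 = 741.
t* = √741 = 27.22 min.

27.2 min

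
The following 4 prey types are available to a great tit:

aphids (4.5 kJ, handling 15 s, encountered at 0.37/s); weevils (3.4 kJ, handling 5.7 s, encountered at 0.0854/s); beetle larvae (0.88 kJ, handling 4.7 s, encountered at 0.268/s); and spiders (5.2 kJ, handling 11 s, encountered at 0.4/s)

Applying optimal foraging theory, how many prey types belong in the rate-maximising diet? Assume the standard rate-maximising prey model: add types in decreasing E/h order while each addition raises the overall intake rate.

Rank by E/h (kJ/s): weevils 0.596, spiders 0.473, aphids 0.3, beetle larvae 0.187. Include each in turn until the next type's E/h falls below the running intake rate.
Rate on top 1: 0.1953. spiders: 0.473 > 0.1953 → include.
Rate on top 2: 0.4027. aphids: 0.3 < 0.4027 → exclude; stop.
Optimal diet: weevils, spiders — 2 of 4 types.

2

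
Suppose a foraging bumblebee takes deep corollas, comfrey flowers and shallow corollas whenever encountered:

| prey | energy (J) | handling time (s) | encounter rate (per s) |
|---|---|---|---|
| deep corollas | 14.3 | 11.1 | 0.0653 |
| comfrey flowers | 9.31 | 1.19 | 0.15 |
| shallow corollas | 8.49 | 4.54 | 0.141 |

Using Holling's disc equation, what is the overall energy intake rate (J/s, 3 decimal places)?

1.387 J/s

Energy encountered per unit search time: 0.0653×14.3 + 0.15×9.31 + 0.141×8.49 = 3.527 J/s.
Handling time per unit search time: 0.0653×11.1 + 0.15×1.19 + 0.141×4.54 = 1.543.
Rate = 3.527/(1 + 1.543) = 1.387 J/s.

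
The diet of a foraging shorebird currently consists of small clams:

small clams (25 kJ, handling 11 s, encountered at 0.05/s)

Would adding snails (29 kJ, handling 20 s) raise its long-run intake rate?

On small clams alone, R = ΣλE/(1+Σλh) = 1.25/1.55 = 0.8065 kJ/s.
Profitability of snails: 29/20 = 1.45 kJ/s.
1.45 > 0.8065, so adding snails raises the average — include it.

Yes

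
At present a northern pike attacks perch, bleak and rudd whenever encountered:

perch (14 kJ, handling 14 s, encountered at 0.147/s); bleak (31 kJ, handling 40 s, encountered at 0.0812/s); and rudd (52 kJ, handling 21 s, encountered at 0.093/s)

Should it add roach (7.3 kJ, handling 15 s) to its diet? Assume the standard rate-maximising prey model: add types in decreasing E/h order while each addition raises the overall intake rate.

No

On perch, bleak and rudd alone, R = ΣλE/(1+Σλh) = 9.411/8.259 = 1.14 kJ/s.
Profitability of roach: 7.3/15 = 0.4867 kJ/s.
0.4867 < 1.14, so adding roach would lower the average — exclude it.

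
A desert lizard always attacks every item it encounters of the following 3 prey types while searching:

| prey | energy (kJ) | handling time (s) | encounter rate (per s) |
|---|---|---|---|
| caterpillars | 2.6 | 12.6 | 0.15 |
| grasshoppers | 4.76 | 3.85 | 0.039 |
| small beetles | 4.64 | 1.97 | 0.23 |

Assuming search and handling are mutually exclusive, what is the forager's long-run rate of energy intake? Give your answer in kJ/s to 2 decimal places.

R = (0.15×2.6 + 0.039×4.76 + 0.23×4.64) / (1 + 0.15×12.6 + 0.039×3.85 + 0.23×1.97) = 1.643/3.493 = 0.4703 kJ/s.

0.47 kJ/s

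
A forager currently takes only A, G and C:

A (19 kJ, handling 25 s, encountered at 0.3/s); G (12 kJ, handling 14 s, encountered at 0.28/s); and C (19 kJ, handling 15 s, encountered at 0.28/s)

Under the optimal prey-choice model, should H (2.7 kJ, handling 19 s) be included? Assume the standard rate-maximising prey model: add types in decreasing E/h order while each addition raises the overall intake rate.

No

Current rate: (0.3×19 + 0.28×12 + 0.28×19)/(1 + 0.3×25 + 0.28×14 + 0.28×15) = 0.8652 kJ/s.
Profitability of H: 2.7/19 = 0.1421 kJ/s.
0.1421 < 0.8652, so adding H would lower the average — exclude it.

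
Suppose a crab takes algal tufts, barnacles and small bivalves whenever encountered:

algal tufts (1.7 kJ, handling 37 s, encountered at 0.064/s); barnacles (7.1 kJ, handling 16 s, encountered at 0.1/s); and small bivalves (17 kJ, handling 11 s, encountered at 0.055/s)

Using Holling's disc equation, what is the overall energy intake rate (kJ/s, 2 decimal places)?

R = Σλ_iE_i / (1 + Σλ_ih_i)
Numerator: 0.064×1.7 + 0.1×7.1 + 0.055×17 = 1.754
Denominator: 1 + 0.064×37 + 0.1×16 + 0.055×11 = 5.573
R = 1.754/5.573 = 0.3147 kJ/s

0.31 kJ/s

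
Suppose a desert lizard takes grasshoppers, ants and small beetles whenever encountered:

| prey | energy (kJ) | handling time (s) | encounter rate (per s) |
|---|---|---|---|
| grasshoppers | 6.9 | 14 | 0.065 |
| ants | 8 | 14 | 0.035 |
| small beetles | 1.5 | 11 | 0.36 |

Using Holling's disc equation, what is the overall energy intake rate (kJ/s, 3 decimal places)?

Energy encountered per unit search time: 0.065×6.9 + 0.035×8 + 0.36×1.5 = 1.269 kJ/s.
Handling time per unit search time: 0.065×14 + 0.035×14 + 0.36×11 = 5.36.
Rate = 1.269/(1 + 5.36) = 0.1994 kJ/s.

0.199 kJ/s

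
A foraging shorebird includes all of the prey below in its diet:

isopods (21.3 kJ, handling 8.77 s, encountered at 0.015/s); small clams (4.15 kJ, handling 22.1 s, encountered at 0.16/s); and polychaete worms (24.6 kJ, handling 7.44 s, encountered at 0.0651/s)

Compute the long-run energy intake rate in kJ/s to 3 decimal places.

0.502 kJ/s

R = (0.015×21.3 + 0.16×4.15 + 0.0651×24.6) / (1 + 0.015×8.77 + 0.16×22.1 + 0.0651×7.44) = 2.585/5.152 = 0.5017 kJ/s.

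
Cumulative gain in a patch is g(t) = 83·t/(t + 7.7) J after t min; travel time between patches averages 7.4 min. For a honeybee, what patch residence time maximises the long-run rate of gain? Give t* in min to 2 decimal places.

By the marginal value theorem, leave when the instantaneous gain rate g'(t) equals the habitat-wide average g(t)/(T + t).
g'(t) = 83·7.7/(t + 7.7)². Setting 83·7.7/(t+7.7)² = 83t/[(t+7.7)(7.4+t)] gives 7.7(7.4+t) = t(t+7.7), so t² = 7.7×7.4 = 56.98.
t* = √56.98 = 7.549 min.

7.55 min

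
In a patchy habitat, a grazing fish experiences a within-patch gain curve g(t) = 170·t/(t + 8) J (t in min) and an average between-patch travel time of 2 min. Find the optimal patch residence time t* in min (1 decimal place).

4.0 min

Optimal t* satisfies g'(t*) = g(t*)/(T + t*).
g'(t) = 170·8/(t + 8)². Setting 170·8/(t+8)² = 170t/[(t+8)(2+t)] gives 8(2+t) = t(t+8), so t² = 8×2 = 16.
t* = √16 = 4 min.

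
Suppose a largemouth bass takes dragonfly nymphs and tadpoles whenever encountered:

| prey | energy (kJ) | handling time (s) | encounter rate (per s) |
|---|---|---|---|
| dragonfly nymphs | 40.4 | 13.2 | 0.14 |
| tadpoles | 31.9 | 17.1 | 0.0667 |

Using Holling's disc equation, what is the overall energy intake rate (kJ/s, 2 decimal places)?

1.95 kJ/s

R = Σλ_iE_i / (1 + Σλ_ih_i)
Numerator: 0.14×40.4 + 0.0667×31.9 = 7.784
Denominator: 1 + 0.14×13.2 + 0.0667×17.1 = 3.989
R = 7.784/3.989 = 1.952 kJ/s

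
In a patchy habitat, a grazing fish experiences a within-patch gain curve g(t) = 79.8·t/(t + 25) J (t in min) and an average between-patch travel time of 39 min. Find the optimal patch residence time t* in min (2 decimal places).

31.22 min

Maximise g(t)/(T+t): set derivative to zero → g'(t)(T+t) = g(t).
g'(t) = 79.8·25/(t + 25)². Setting 79.8·25/(t+25)² = 79.8t/[(t+25)(39+t)] gives 25(39+t) = t(t+25), so t² = 25×39 = 975.
t* = √975 = 31.22 min.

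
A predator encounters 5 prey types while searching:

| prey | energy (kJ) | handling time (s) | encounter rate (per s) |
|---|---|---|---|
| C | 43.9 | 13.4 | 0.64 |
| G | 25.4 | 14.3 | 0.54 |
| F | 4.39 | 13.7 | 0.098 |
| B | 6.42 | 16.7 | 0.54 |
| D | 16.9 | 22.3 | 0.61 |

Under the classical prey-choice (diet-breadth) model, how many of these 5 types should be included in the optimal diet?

E/h in descending order: C 3.28, G 1.78, D 0.758, B 0.384, F 0.32 kJ/s. The optimal diet is the largest prefix of this list for which every included type satisfies E_i/h_i > R on the types above it.
Rate on top 1: 2.934. G: 1.78 < 2.934 → exclude; stop.
Optimal diet: C — 1 of 5 types.

1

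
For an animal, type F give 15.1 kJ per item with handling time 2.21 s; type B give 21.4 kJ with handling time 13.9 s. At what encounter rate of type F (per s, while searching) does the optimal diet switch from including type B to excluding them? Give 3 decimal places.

The zero-one rule: include type B iff E₂/h₂ > λE₁/(1+λh₁). Equality gives the switch point.
λE₁h₂ = E₂ + λE₂h₁ ⇒ λ = E₂/(E₁h₂ − E₂h₁) = 21.4/(209.9 − 47.29) = 0.1316 per s.

0.132 per s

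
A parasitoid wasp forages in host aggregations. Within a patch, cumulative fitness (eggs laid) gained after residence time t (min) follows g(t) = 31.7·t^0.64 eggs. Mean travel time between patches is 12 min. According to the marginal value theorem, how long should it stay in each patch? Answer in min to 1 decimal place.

By the marginal value theorem, leave when the instantaneous gain rate g'(t) equals the habitat-wide average g(t)/(T + t).
g'(t) = 0.64·31.7·t^-0.36. Setting 0.64·31.7·t^-0.36 = 31.7·t^0.64/(12+t) gives 0.64(12+t) = t, so 0.36·t = 0.64×12.
t* = 0.64×12/0.36 = 21.33 min.

21.3 min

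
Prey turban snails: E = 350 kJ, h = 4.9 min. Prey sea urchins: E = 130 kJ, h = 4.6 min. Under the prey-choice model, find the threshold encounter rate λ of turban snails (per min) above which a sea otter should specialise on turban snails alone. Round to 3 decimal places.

0.134 per min

At the threshold, the rate on turban snails alone equals the profitability of sea urchins: λ·350/(1 + λ·4.9) = 130/4.6 = 28.26.
Rearranging, λ(350 − 28.26×4.9) = 28.26, so λ = 28.26/211.5 = 0.1336 per min.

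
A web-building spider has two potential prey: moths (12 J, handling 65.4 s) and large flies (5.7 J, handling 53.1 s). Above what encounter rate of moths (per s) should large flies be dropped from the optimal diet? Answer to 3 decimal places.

Drop large flies once their profitability E₂/h₂ falls below the rate achievable on moths alone: E₂/h₂ = λE₁/(1 + λh₁).
Solve for λ: λE₁h₂ = E₂(1 + λh₁) → λ(E₁h₂ − E₂h₁) = E₂ → λ = E₂/(E₁h₂ − E₂h₁).
λ = 5.7/(12×53.1 − 5.7×65.4) = 5.7/264.4 = 0.02156 per s.

0.022 per s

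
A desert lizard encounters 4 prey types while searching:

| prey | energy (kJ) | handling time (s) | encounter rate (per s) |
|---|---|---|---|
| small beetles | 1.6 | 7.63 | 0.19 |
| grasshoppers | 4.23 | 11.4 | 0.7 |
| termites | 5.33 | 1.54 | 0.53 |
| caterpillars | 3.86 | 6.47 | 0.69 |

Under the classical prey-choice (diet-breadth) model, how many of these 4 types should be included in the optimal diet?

Rank by E/h (kJ/s): termites 3.46, caterpillars 0.597, grasshoppers 0.371, small beetles 0.21. Include each in turn until the next type's E/h falls below the running intake rate.
Rate on top 1: 1.555. caterpillars: 0.597 < 1.555 → exclude; stop.
Optimal diet: termites — 1 of 4 types.

1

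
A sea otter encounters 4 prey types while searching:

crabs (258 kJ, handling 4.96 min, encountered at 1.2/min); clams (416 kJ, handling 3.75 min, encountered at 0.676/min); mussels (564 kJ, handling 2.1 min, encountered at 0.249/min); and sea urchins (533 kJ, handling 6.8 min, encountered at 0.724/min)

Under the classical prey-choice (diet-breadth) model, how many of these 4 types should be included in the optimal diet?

2

E/h in descending order: mussels 269, clams 111, sea urchins 78.4, crabs 52 kJ/min. The optimal diet is the largest prefix of this list for which every included type satisfies E_i/h_i > R on the types above it.
Rate on top 1: 92.22. clams: 111 > 92.22 → include.
Rate on top 2: 103.9. sea urchins: 78.4 < 103.9 → exclude; stop.
Optimal diet: mussels, clams — 2 of 4 types.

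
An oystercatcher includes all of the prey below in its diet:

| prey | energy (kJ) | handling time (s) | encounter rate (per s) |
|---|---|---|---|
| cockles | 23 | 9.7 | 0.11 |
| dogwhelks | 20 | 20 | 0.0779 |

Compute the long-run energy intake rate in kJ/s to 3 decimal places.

R = (0.11×23 + 0.0779×20) / (1 + 0.11×9.7 + 0.0779×20) = 4.088/3.625 = 1.128 kJ/s.

1.128 kJ/s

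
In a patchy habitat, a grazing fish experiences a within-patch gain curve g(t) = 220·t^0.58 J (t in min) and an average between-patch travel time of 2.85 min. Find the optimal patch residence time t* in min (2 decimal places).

3.94 min

By the marginal value theorem, leave when the instantaneous gain rate g'(t) equals the habitat-wide average g(t)/(T + t).
g'(t) = 0.58·220·t^-0.42. Setting 0.58·220·t^-0.42 = 220·t^0.58/(2.85+t) gives 0.58(2.85+t) = t, so 0.42·t = 0.58×2.85.
t* = 0.58×2.85/0.42 = 3.936 min.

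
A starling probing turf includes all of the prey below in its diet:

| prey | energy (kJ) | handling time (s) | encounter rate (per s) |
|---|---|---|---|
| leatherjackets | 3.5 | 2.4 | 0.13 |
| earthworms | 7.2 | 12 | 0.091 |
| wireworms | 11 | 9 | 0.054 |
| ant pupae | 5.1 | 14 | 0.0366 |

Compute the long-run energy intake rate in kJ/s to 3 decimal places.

R = Σλ_iE_i / (1 + Σλ_ih_i)
Numerator: 0.13×3.5 + 0.091×7.2 + 0.054×11 + 0.0366×5.1 = 1.891
Denominator: 1 + 0.13×2.4 + 0.091×12 + 0.054×9 + 0.0366×14 = 3.402
R = 1.891/3.402 = 0.5557 kJ/s

0.556 kJ/s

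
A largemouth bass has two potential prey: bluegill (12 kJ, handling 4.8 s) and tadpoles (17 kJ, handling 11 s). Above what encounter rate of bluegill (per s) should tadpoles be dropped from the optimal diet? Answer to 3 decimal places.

0.337 per s

The zero-one rule: include tadpoles iff E₂/h₂ > λE₁/(1+λh₁). Equality gives the switch point.
λE₁h₂ = E₂ + λE₂h₁ ⇒ λ = E₂/(E₁h₂ − E₂h₁) = 17/(132 − 81.6) = 0.3373 per s.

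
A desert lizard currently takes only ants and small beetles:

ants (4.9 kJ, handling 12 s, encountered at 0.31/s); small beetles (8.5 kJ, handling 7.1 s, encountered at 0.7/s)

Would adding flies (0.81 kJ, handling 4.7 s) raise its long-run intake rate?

No

Current rate: (0.31×4.9 + 0.7×8.5)/(1 + 0.31×12 + 0.7×7.1) = 0.7708 kJ/s.
flies: E/h = 0.81/4.7 = 0.1723 kJ/s.
0.1723 < 0.7708, so adding flies would lower the average — exclude it.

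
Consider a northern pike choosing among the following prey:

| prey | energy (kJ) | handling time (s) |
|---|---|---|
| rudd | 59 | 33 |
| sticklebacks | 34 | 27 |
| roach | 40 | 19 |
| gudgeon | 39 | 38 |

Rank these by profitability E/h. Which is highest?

Profitability E/h (kJ/s): rudd = 59/33 = 1.79, sticklebacks = 34/27 = 1.26, roach = 40/19 = 2.11, gudgeon = 39/38 = 1.03.
Ranked: roach > rudd > sticklebacks > gudgeon.

roach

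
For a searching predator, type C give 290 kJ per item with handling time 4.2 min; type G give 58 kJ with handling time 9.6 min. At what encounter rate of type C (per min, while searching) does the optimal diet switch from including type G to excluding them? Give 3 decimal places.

Drop type G once their profitability E₂/h₂ falls below the rate achievable on type C alone: E₂/h₂ = λE₁/(1 + λh₁).
Solve for λ: λE₁h₂ = E₂(1 + λh₁) → λ(E₁h₂ − E₂h₁) = E₂ → λ = E₂/(E₁h₂ − E₂h₁).
λ = 58/(290×9.6 − 58×4.2) = 58/2540 = 0.02283 per min.

0.023 per min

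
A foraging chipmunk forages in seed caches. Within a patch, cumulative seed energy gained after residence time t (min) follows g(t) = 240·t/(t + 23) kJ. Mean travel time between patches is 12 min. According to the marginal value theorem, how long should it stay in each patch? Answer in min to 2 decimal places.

Maximise g(t)/(T+t): set derivative to zero → g'(t)(T+t) = g(t).
g'(t) = 240·23/(t + 23)². Setting 240·23/(t+23)² = 240t/[(t+23)(12+t)] gives 23(12+t) = t(t+23), so t² = 23×12 = 276.
t* = √276 = 16.61 min.

16.61 min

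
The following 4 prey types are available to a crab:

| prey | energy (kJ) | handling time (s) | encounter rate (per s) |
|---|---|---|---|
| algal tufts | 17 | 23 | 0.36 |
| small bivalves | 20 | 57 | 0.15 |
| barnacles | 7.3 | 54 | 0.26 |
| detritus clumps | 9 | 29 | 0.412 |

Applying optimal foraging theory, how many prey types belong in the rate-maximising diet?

Profitabilities (E/h, kJ/s): algal tufts 0.739, small bivalves 0.351, detritus clumps 0.31, barnacles 0.135. Add prey in this order while the next type's profitability exceeds the intake rate on those already taken.
Rate on top 1: 0.6595. small bivalves: 0.351 < 0.6595 → exclude; stop.
Optimal diet: algal tufts — 1 of 4 types.

1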